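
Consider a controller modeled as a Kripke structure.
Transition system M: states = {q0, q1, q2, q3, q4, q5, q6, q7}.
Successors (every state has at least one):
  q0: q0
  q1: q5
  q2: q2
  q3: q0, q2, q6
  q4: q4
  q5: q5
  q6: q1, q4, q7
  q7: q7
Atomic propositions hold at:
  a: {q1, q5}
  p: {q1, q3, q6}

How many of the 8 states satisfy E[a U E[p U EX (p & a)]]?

2

Sat(p & a) = {q1}
Sat(EX (p & a)) = {s : some successor in {q1}} = {q6}
E[p U EX (p & a)]: least fixpoint, start Z0 = Sat(EX (p & a)) = {q6}, add states in Sat(p) with some successor in Z. Z1 = {q3, q6}; fixed.
Sat(E[p U EX (p & a)]) = {q3, q6}
E[a U E[p U EX (p & a)]]: least fixpoint, start Z0 = Sat(E[p U EX (p & a)]) = {q3, q6}, add states in Sat(a) with some successor in Z. Already a fixed point.
Sat(E[a U E[p U EX (p & a)]]) = {q3, q6}
|Sat(E[a U E[p U EX (p & a)]])| = |{q3, q6}| = 2.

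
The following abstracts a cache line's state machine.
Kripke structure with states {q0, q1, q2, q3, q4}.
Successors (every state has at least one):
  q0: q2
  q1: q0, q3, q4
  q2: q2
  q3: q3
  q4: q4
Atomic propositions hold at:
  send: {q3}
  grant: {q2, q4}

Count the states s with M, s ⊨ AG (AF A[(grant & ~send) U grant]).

3

Sat(~send) = {q0, q1, q2, q4}
Sat(grant & ~send) = {q2, q4}
A[(grant & ~send) U grant]: least fixpoint, start Z0 = Sat(grant) = {q2, q4}, add states in Sat(grant & ~send) with every successor in Z. Already a fixed point.
Sat(A[(grant & ~send) U grant]) = {q2, q4}
AF A[(grant & ~send) U grant]: least fixpoint, start Z0 = {q2, q4}, add states with every successor in Z. Z1 = {q0, q2, q4}; fixed.
Sat(AF A[(grant & ~send) U grant]) = {q0, q2, q4}
AG (AF A[(grant & ~send) U grant]): greatest fixpoint, start Z0 = {q0, q2, q4}, keep only states in Sat with every successor in Z. Already a fixed point.
Sat(AG (AF A[(grant & ~send) U grant])) = {q0, q2, q4}
|Sat(AG (AF A[(grant & ~send) U grant]))| = |{q0, q2, q4}| = 3.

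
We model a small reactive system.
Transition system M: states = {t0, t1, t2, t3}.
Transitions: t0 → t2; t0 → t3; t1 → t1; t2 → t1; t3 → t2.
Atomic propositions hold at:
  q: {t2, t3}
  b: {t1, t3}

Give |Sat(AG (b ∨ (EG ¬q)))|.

1

Sat(¬q) = {t0, t1}
EG ¬q: greatest fixpoint, start Z0 = {t0, t1}, keep only states in Sat with some successor in Z. Z1 = {t1}; fixed.
Sat(EG ¬q) = {t1}
Sat(b ∨ (EG ¬q)) = {t1, t3}
AG (b ∨ (EG ¬q)): greatest fixpoint, start Z0 = {t1, t3}, keep only states in Sat with every successor in Z. Z1 = {t1}; fixed.
Sat(AG (b ∨ (EG ¬q))) = {t1}
|Sat(AG (b ∨ (EG ¬q)))| = |{t1}| = 1.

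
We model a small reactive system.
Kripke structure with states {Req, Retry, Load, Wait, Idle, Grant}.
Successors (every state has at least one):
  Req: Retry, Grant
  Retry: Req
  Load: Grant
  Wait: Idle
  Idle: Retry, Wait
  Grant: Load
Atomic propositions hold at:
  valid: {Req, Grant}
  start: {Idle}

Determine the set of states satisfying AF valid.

{Req, Retry, Load, Grant}

AF valid: least fixpoint, start Z0 = {Req, Grant}, add states with every successor in Z. Z1 = {Req, Retry, Load, Grant}; fixed.
Sat(AF valid) = {Req, Retry, Load, Grant}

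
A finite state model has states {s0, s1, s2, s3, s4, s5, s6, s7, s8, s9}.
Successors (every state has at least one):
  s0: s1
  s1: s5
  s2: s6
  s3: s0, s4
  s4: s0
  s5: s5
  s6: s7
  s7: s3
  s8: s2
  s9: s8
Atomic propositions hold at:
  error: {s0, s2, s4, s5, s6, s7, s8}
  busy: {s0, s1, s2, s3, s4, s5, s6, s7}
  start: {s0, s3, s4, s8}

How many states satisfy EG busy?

8

EG busy: greatest fixpoint, start Z0 = {s0, s1, s2, s3, s4, s5, s6, s7}, keep only states in Sat with some successor in Z. Already a fixed point.
Sat(EG busy) = {s0, s1, s2, s3, s4, s5, s6, s7}
|Sat(EG busy)| = |{s0, s1, s2, s3, s4, s5, s6, s7}| = 8.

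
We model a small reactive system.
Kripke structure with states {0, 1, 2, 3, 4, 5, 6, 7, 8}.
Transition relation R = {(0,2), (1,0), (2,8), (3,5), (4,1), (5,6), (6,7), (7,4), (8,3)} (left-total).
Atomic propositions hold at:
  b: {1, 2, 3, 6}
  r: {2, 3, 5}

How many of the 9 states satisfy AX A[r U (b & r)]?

2

Sat(b & r) = {2, 3}
A[r U (b & r)]: least fixpoint, start Z0 = Sat((b & r)) = {2, 3}, add states in Sat(r) with every successor in Z. Already a fixed point.
Sat(A[r U (b & r)]) = {2, 3}
Sat(AX A[r U (b & r)]) = {s : every successor in {2, 3}} = {0, 8}
|Sat(AX A[r U (b & r)])| = |{0, 8}| = 2.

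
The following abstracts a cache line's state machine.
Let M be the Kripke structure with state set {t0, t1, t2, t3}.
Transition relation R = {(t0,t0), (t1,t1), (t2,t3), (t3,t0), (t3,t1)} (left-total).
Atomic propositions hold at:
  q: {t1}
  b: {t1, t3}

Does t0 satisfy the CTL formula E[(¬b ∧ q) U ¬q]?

Sat(¬b) = {t0, t2}
Sat(¬b ∧ q) = ∅
Sat(¬q) = {t0, t2, t3}
E[(¬b ∧ q) U ¬q]: least fixpoint, start Z0 = Sat(¬q) = {t0, t2, t3}, add states in Sat(¬b ∧ q) with some successor in Z. Already a fixed point.
Sat(E[(¬b ∧ q) U ¬q]) = {t0, t2, t3}
t0 ∈ Sat(E[(¬b ∧ q) U ¬q]) = {t0, t2, t3}, so the formula holds at t0.

Yes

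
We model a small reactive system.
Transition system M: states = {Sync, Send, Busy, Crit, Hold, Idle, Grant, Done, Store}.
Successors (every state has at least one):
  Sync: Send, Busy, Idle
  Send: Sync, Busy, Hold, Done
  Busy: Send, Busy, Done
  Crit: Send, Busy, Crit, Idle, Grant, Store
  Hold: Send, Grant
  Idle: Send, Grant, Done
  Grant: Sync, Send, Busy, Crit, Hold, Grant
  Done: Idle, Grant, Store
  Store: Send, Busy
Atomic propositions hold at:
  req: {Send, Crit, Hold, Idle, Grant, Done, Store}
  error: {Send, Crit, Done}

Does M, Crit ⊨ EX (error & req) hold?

Sat(error & req) = {Send, Crit, Done}
Sat(EX (error & req)) = {s : some successor in {Send, Crit, Done}} = {Sync, Send, Busy, Crit, Hold, Idle, Grant, Store}
Crit ∈ Sat(EX (error & req)) = {Sync, Send, Busy, Crit, Hold, Idle, Grant, Store}, so the formula holds at Crit.

Yes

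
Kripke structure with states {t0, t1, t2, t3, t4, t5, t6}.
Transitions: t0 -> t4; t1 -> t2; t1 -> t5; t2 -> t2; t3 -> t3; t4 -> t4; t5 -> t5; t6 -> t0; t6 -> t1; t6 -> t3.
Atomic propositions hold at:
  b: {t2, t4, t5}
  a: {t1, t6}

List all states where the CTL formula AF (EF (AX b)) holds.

Sat(AX b) = {s : every successor in {t2, t4, t5}} = {t0, t1, t2, t4, t5}
EF (AX b): least fixpoint, start Z0 = {t0, t1, t2, t4, t5}, add states with some successor in Z. Z1 = {t0, t1, t2, t4, t5, t6}; fixed.
Sat(EF (AX b)) = {t0, t1, t2, t4, t5, t6}
AF (EF (AX b)): least fixpoint, start Z0 = {t0, t1, t2, t4, t5, t6}, add states with every successor in Z. Already a fixed point.
Sat(AF (EF (AX b))) = {t0, t1, t2, t4, t5, t6}

{t0, t1, t2, t4, t5, t6}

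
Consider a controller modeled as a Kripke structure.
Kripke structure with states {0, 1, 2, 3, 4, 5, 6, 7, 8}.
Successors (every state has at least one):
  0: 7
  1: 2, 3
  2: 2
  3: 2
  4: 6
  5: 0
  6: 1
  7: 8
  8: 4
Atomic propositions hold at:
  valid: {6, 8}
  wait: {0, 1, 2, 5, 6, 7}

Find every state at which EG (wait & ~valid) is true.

{1, 2}

Sat(~valid) = {0, 1, 2, 3, 4, 5, 7}
Sat(wait & ~valid) = {0, 1, 2, 5, 7}
EG (wait & ~valid): greatest fixpoint, start Z0 = {0, 1, 2, 5, 7}, keep only states in Sat with some successor in Z. Z1 = {0, 1, 2, 5}; Z2 = {1, 2, 5}; Z3 = {1, 2}; fixed.
Sat(EG (wait & ~valid)) = {1, 2}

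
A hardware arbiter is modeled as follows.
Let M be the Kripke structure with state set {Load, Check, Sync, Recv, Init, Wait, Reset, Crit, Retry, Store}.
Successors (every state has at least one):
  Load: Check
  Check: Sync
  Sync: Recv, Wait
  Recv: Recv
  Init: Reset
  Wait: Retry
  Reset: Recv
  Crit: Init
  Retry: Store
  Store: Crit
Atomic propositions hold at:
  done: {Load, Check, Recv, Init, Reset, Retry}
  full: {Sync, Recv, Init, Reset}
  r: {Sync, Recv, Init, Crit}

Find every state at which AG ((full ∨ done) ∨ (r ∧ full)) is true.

Sat(full ∨ done) = {Load, Check, Sync, Recv, Init, Reset, Retry}
Sat(r ∧ full) = {Sync, Recv, Init}
Sat((full ∨ done) ∨ (r ∧ full)) = {Load, Check, Sync, Recv, Init, Reset, Retry}
AG ((full ∨ done) ∨ (r ∧ full)): greatest fixpoint, start Z0 = {Load, Check, Sync, Recv, Init, Reset, Retry}, keep only states in Sat with every successor in Z. Z1 = {Load, Check, Recv, Init, Reset}; Z2 = {Load, Recv, Init, Reset}; Z3 = {Recv, Init, Reset}; fixed.
Sat(AG ((full ∨ done) ∨ (r ∧ full))) = {Recv, Init, Reset}

{Recv, Init, Reset}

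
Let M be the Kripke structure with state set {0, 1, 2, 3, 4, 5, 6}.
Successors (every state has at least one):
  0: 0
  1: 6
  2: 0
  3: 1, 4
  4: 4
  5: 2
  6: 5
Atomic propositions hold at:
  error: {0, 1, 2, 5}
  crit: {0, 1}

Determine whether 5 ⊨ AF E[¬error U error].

Yes

Sat(¬error) = {3, 4, 6}
E[¬error U error]: least fixpoint, start Z0 = Sat(error) = {0, 1, 2, 5}, add states in Sat(¬error) with some successor in Z. Z1 = {0, 1, 2, 3, 5, 6}; fixed.
Sat(E[¬error U error]) = {0, 1, 2, 3, 5, 6}
AF E[¬error U error]: least fixpoint, start Z0 = {0, 1, 2, 3, 5, 6}, add states with every successor in Z. Already a fixed point.
Sat(AF E[¬error U error]) = {0, 1, 2, 3, 5, 6}
5 ∈ Sat(AF E[¬error U error]) = {0, 1, 2, 3, 5, 6}, so the formula holds at 5.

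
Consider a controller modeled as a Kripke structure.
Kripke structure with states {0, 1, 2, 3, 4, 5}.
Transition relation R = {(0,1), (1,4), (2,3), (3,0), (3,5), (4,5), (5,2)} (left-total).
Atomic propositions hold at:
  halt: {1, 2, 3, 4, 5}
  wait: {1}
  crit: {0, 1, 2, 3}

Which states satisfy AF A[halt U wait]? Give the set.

{0, 1}

A[halt U wait]: least fixpoint, start Z0 = Sat(wait) = {1}, add states in Sat(halt) with every successor in Z. Already a fixed point.
Sat(A[halt U wait]) = {1}
AF A[halt U wait]: least fixpoint, start Z0 = {1}, add states with every successor in Z. Z1 = {0, 1}; fixed.
Sat(AF A[halt U wait]) = {0, 1}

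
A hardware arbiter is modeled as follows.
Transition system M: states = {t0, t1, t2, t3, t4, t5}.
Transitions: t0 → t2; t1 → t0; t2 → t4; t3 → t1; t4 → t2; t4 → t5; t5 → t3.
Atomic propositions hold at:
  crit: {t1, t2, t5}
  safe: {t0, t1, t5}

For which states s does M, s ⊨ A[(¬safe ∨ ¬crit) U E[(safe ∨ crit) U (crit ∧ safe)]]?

{t1, t3, t5}

Sat(¬safe) = {t2, t3, t4}
Sat(¬crit) = {t0, t3, t4}
Sat(¬safe ∨ ¬crit) = {t0, t2, t3, t4}
Sat(safe ∨ crit) = {t0, t1, t2, t5}
Sat(crit ∧ safe) = {t1, t5}
E[(safe ∨ crit) U (crit ∧ safe)]: least fixpoint, start Z0 = Sat((crit ∧ safe)) = {t1, t5}, add states in Sat(safe ∨ crit) with some successor in Z. Already a fixed point.
Sat(E[(safe ∨ crit) U (crit ∧ safe)]) = {t1, t5}
A[(¬safe ∨ ¬crit) U E[(safe ∨ crit) U (crit ∧ safe)]]: least fixpoint, start Z0 = Sat(E[(safe ∨ crit) U (crit ∧ safe)]) = {t1, t5}, add states in Sat(¬safe ∨ ¬crit) with every successor in Z. Z1 = {t1, t3, t5}; fixed.
Sat(A[(¬safe ∨ ¬crit) U E[(safe ∨ crit) U (crit ∧ safe)]]) = {t1, t3, t5}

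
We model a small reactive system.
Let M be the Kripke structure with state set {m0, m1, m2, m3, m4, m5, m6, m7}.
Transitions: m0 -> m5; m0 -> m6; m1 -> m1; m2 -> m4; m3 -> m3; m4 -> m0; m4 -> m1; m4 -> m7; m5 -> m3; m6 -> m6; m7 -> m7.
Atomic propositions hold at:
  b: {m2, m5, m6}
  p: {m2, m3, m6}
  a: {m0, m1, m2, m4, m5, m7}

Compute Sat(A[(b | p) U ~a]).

Sat(b | p) = {m2, m3, m5, m6}
Sat(~a) = {m3, m6}
A[(b | p) U ~a]: least fixpoint, start Z0 = Sat(~a) = {m3, m6}, add states in Sat(b | p) with every successor in Z. Z1 = {m3, m5, m6}; fixed.
Sat(A[(b | p) U ~a]) = {m3, m5, m6}

{m3, m5, m6}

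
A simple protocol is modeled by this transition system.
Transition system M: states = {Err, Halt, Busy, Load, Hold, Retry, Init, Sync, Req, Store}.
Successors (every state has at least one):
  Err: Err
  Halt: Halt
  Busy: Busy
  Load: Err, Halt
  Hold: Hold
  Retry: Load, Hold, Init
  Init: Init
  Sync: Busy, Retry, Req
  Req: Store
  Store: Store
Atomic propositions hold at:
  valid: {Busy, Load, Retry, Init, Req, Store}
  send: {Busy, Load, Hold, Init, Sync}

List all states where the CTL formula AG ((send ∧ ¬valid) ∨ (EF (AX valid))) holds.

Sat(¬valid) = {Err, Halt, Hold, Sync}
Sat(send ∧ ¬valid) = {Hold, Sync}
Sat(AX valid) = {s : every successor in {Busy, Load, Retry, Init, Req, Store}} = {Busy, Init, Sync, Req, Store}
EF (AX valid): least fixpoint, start Z0 = {Busy, Init, Sync, Req, Store}, add states with some successor in Z. Z1 = {Busy, Retry, Init, Sync, Req, Store}; fixed.
Sat(EF (AX valid)) = {Busy, Retry, Init, Sync, Req, Store}
Sat((send ∧ ¬valid) ∨ (EF (AX valid))) = {Busy, Hold, Retry, Init, Sync, Req, Store}
AG ((send ∧ ¬valid) ∨ (EF (AX valid))): greatest fixpoint, start Z0 = {Busy, Hold, Retry, Init, Sync, Req, Store}, keep only states in Sat with every successor in Z. Z1 = {Busy, Hold, Init, Sync, Req, Store}; Z2 = {Busy, Hold, Init, Req, Store}; fixed.
Sat(AG ((send ∧ ¬valid) ∨ (EF (AX valid)))) = {Busy, Hold, Init, Req, Store}

{Busy, Hold, Init, Req, Store}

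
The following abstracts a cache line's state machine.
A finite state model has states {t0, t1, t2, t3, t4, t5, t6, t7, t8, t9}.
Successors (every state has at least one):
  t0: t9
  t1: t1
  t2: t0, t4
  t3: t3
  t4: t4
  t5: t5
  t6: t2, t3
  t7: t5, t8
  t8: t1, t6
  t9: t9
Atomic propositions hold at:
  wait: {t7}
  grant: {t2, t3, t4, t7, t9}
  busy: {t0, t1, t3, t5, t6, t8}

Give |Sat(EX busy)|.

Sat(EX busy) = {s : some successor in {t0, t1, t3, t5, t6, t8}} = {t1, t2, t3, t5, t6, t7, t8}
|Sat(EX busy)| = |{t1, t2, t3, t5, t6, t7, t8}| = 7.

7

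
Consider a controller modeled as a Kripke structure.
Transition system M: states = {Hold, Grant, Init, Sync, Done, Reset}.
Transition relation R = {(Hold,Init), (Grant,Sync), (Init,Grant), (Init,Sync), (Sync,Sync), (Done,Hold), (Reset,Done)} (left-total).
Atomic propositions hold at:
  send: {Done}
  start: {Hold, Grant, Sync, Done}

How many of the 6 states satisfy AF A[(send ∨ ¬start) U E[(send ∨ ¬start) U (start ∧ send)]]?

2

Sat(¬start) = {Init, Reset}
Sat(send ∨ ¬start) = {Init, Done, Reset}
Sat(start ∧ send) = {Done}
E[(send ∨ ¬start) U (start ∧ send)]: least fixpoint, start Z0 = Sat((start ∧ send)) = {Done}, add states in Sat(send ∨ ¬start) with some successor in Z. Z1 = {Done, Reset}; fixed.
Sat(E[(send ∨ ¬start) U (start ∧ send)]) = {Done, Reset}
A[(send ∨ ¬start) U E[(send ∨ ¬start) U (start ∧ send)]]: least fixpoint, start Z0 = Sat(E[(send ∨ ¬start) U (start ∧ send)]) = {Done, Reset}, add states in Sat(send ∨ ¬start) with every successor in Z. Already a fixed point.
Sat(A[(send ∨ ¬start) U E[(send ∨ ¬start) U (start ∧ send)]]) = {Done, Reset}
AF A[(send ∨ ¬start) U E[(send ∨ ¬start) U (start ∧ send)]]: least fixpoint, start Z0 = {Done, Reset}, add states with every successor in Z. Already a fixed point.
Sat(AF A[(send ∨ ¬start) U E[(send ∨ ¬start) U (start ∧ send)]]) = {Done, Reset}
|Sat(AF A[(send ∨ ¬start) U E[(send ∨ ¬start) U (start ∧ send)]])| = |{Done, Reset}| = 2.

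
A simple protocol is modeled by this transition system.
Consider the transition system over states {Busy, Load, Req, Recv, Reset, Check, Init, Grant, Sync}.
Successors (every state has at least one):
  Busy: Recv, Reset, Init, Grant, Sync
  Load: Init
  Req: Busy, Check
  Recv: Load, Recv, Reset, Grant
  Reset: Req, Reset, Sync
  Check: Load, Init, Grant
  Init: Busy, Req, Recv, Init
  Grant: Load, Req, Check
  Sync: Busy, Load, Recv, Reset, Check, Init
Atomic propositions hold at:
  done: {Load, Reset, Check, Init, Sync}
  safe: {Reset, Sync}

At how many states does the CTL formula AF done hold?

AF done: least fixpoint, start Z0 = {Load, Reset, Check, Init, Sync}, add states with every successor in Z. Already a fixed point.
Sat(AF done) = {Load, Reset, Check, Init, Sync}
|Sat(AF done)| = |{Load, Reset, Check, Init, Sync}| = 5.

5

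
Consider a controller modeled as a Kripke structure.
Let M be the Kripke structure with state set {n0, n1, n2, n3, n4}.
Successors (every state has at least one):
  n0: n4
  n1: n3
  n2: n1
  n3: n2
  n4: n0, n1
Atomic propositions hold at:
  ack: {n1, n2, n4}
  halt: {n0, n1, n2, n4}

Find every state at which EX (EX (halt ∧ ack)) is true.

Sat(halt ∧ ack) = {n1, n2, n4}
Sat(EX (halt ∧ ack)) = {s : some successor in {n1, n2, n4}} = {n0, n2, n3, n4}
Sat(EX (EX (halt ∧ ack))) = {s : some successor in {n0, n2, n3, n4}} = {n0, n1, n3, n4}

{n0, n1, n3, n4}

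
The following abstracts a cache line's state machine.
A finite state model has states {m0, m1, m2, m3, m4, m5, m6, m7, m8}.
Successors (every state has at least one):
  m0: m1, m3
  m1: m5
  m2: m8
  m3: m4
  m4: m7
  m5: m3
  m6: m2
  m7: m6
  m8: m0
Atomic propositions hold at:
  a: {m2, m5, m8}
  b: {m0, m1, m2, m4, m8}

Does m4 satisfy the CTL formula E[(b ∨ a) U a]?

Sat(b ∨ a) = {m0, m1, m2, m4, m5, m8}
E[(b ∨ a) U a]: least fixpoint, start Z0 = Sat(a) = {m2, m5, m8}, add states in Sat(b ∨ a) with some successor in Z. Z1 = {m1, m2, m5, m8}; Z2 = {m0, m1, m2, m5, m8}; fixed.
Sat(E[(b ∨ a) U a]) = {m0, m1, m2, m5, m8}
m4 ∉ Sat(E[(b ∨ a) U a]) = {m0, m1, m2, m5, m8}, so the formula does not hold at m4.

No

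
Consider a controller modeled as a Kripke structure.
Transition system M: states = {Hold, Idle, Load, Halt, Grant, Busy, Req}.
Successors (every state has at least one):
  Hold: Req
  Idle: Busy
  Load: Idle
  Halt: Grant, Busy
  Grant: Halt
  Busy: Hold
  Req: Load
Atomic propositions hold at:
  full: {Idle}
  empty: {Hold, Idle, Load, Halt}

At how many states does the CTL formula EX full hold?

Sat(EX full) = {s : some successor in {Idle}} = {Load}
|Sat(EX full)| = |{Load}| = 1.

1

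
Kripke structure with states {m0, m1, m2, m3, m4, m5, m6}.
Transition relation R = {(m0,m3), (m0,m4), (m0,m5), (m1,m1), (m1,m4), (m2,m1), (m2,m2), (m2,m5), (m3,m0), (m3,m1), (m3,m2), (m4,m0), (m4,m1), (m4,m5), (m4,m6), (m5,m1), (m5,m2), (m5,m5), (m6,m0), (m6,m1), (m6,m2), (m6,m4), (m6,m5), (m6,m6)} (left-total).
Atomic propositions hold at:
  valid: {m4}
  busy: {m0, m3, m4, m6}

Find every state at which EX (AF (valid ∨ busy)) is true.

{m0, m1, m3, m4, m6}

Sat(valid ∨ busy) = {m0, m3, m4, m6}
AF (valid ∨ busy): least fixpoint, start Z0 = {m0, m3, m4, m6}, add states with every successor in Z. Already a fixed point.
Sat(AF (valid ∨ busy)) = {m0, m3, m4, m6}
Sat(EX (AF (valid ∨ busy))) = {s : some successor in {m0, m3, m4, m6}} = {m0, m1, m3, m4, m6}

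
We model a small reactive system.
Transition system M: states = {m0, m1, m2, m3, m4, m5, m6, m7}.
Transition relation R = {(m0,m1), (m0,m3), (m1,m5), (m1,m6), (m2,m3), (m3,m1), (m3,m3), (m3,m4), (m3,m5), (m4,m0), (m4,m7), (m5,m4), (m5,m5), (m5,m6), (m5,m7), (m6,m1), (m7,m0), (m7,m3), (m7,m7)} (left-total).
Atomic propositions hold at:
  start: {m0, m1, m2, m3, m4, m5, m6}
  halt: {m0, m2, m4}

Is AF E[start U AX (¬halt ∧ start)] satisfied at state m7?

No

Sat(¬halt) = {m1, m3, m5, m6, m7}
Sat(¬halt ∧ start) = {m1, m3, m5, m6}
Sat(AX (¬halt ∧ start)) = {s : every successor in {m1, m3, m5, m6}} = {m0, m1, m2, m6}
E[start U AX (¬halt ∧ start)]: least fixpoint, start Z0 = Sat(AX (¬halt ∧ start)) = {m0, m1, m2, m6}, add states in Sat(start) with some successor in Z. Z1 = {m0, m1, m2, m3, m4, m5, m6}; fixed.
Sat(E[start U AX (¬halt ∧ start)]) = {m0, m1, m2, m3, m4, m5, m6}
AF E[start U AX (¬halt ∧ start)]: least fixpoint, start Z0 = {m0, m1, m2, m3, m4, m5, m6}, add states with every successor in Z. Already a fixed point.
Sat(AF E[start U AX (¬halt ∧ start)]) = {m0, m1, m2, m3, m4, m5, m6}
m7 ∉ Sat(AF E[start U AX (¬halt ∧ start)]) = {m0, m1, m2, m3, m4, m5, m6}, so the formula does not hold at m7.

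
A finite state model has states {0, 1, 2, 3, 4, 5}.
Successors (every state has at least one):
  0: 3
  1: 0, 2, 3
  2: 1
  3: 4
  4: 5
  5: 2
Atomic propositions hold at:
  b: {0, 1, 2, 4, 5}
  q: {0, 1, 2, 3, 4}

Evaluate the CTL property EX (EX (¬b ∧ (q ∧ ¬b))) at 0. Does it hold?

No

Sat(¬b) = {3}
Sat(q ∧ ¬b) = {3}
Sat(¬b ∧ (q ∧ ¬b)) = {3}
Sat(EX (¬b ∧ (q ∧ ¬b))) = {s : some successor in {3}} = {0, 1}
Sat(EX (EX (¬b ∧ (q ∧ ¬b)))) = {s : some successor in {0, 1}} = {1, 2}
0 ∉ Sat(EX (EX (¬b ∧ (q ∧ ¬b)))) = {1, 2}, so the formula does not hold at 0.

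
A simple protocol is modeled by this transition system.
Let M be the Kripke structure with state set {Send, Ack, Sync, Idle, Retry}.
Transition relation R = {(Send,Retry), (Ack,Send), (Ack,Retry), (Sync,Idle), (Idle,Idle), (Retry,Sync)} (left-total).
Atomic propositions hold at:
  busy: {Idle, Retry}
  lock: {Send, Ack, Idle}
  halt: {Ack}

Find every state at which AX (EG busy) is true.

EG busy: greatest fixpoint, start Z0 = {Idle, Retry}, keep only states in Sat with some successor in Z. Z1 = {Idle}; fixed.
Sat(EG busy) = {Idle}
Sat(AX (EG busy)) = {s : every successor in {Idle}} = {Sync, Idle}

{Sync, Idle}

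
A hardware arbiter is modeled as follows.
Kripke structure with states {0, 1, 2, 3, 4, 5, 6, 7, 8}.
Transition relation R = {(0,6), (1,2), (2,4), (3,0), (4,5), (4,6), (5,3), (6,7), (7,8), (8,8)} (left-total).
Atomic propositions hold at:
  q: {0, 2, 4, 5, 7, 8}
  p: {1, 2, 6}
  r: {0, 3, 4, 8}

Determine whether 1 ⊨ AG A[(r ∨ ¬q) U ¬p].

Sat(¬q) = {1, 3, 6}
Sat(r ∨ ¬q) = {0, 1, 3, 4, 6, 8}
Sat(¬p) = {0, 3, 4, 5, 7, 8}
A[(r ∨ ¬q) U ¬p]: least fixpoint, start Z0 = Sat(¬p) = {0, 3, 4, 5, 7, 8}, add states in Sat(r ∨ ¬q) with every successor in Z. Z1 = {0, 3, 4, 5, 6, 7, 8}; fixed.
Sat(A[(r ∨ ¬q) U ¬p]) = {0, 3, 4, 5, 6, 7, 8}
AG A[(r ∨ ¬q) U ¬p]: greatest fixpoint, start Z0 = {0, 3, 4, 5, 6, 7, 8}, keep only states in Sat with every successor in Z. Already a fixed point.
Sat(AG A[(r ∨ ¬q) U ¬p]) = {0, 3, 4, 5, 6, 7, 8}
1 ∉ Sat(AG A[(r ∨ ¬q) U ¬p]) = {0, 3, 4, 5, 6, 7, 8}, so the formula does not hold at 1.

No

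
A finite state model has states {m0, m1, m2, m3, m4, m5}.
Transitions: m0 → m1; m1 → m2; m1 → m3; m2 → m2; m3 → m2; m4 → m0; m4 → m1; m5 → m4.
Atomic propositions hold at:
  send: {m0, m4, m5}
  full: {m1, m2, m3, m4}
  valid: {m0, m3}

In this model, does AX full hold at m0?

Yes

Sat(AX full) = {s : every successor in {m1, m2, m3, m4}} = {m0, m1, m2, m3, m5}
m0 ∈ Sat(AX full) = {m0, m1, m2, m3, m5}, so the formula holds at m0.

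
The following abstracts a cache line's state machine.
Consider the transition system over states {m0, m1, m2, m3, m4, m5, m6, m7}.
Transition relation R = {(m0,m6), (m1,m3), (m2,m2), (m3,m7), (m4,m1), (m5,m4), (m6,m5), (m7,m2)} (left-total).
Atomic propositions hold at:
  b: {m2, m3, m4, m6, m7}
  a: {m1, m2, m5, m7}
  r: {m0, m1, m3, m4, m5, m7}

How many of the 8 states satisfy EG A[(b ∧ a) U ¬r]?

Sat(b ∧ a) = {m2, m7}
Sat(¬r) = {m2, m6}
A[(b ∧ a) U ¬r]: least fixpoint, start Z0 = Sat(¬r) = {m2, m6}, add states in Sat(b ∧ a) with every successor in Z. Z1 = {m2, m6, m7}; fixed.
Sat(A[(b ∧ a) U ¬r]) = {m2, m6, m7}
EG A[(b ∧ a) U ¬r]: greatest fixpoint, start Z0 = {m2, m6, m7}, keep only states in Sat with some successor in Z. Z1 = {m2, m7}; fixed.
Sat(EG A[(b ∧ a) U ¬r]) = {m2, m7}
|Sat(EG A[(b ∧ a) U ¬r])| = |{m2, m7}| = 2.

2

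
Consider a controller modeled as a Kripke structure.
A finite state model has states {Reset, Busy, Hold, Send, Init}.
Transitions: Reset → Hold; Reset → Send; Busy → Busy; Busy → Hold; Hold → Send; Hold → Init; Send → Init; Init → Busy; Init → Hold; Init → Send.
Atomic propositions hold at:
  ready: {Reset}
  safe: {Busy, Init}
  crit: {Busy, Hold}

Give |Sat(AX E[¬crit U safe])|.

Sat(¬crit) = {Reset, Send, Init}
E[¬crit U safe]: least fixpoint, start Z0 = Sat(safe) = {Busy, Init}, add states in Sat(¬crit) with some successor in Z. Z1 = {Busy, Send, Init}; Z2 = {Reset, Busy, Send, Init}; fixed.
Sat(E[¬crit U safe]) = {Reset, Busy, Send, Init}
Sat(AX E[¬crit U safe]) = {s : every successor in {Reset, Busy, Send, Init}} = {Hold, Send}
|Sat(AX E[¬crit U safe])| = |{Hold, Send}| = 2.

2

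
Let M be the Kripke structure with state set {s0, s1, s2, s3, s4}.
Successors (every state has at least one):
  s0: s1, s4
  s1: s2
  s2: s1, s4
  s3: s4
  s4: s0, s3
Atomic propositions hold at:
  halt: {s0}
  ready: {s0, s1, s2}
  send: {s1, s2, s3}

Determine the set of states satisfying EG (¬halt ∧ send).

Sat(¬halt) = {s1, s2, s3, s4}
Sat(¬halt ∧ send) = {s1, s2, s3}
EG (¬halt ∧ send): greatest fixpoint, start Z0 = {s1, s2, s3}, keep only states in Sat with some successor in Z. Z1 = {s1, s2}; fixed.
Sat(EG (¬halt ∧ send)) = {s1, s2}

{s1, s2}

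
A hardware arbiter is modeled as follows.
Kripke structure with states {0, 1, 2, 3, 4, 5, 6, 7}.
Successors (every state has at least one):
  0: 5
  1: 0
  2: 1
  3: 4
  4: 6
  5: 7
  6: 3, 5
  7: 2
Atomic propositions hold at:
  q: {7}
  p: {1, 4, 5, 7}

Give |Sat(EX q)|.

Sat(EX q) = {s : some successor in {7}} = {5}
|Sat(EX q)| = |{5}| = 1.

1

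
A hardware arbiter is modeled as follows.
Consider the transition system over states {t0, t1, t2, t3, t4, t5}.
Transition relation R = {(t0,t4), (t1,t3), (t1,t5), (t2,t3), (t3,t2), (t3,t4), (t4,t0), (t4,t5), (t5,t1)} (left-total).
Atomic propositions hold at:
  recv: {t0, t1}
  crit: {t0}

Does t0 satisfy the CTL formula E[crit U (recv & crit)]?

Yes

Sat(recv & crit) = {t0}
E[crit U (recv & crit)]: least fixpoint, start Z0 = Sat((recv & crit)) = {t0}, add states in Sat(crit) with some successor in Z. Already a fixed point.
Sat(E[crit U (recv & crit)]) = {t0}
t0 ∈ Sat(E[crit U (recv & crit)]) = {t0}, so the formula holds at t0.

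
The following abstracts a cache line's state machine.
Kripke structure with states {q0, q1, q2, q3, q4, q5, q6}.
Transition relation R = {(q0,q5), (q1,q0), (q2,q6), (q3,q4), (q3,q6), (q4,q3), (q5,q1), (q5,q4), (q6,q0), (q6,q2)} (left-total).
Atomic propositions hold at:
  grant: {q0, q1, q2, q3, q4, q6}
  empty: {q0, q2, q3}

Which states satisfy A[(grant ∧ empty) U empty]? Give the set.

{q0, q2, q3}

Sat(grant ∧ empty) = {q0, q2, q3}
A[(grant ∧ empty) U empty]: least fixpoint, start Z0 = Sat(empty) = {q0, q2, q3}, add states in Sat(grant ∧ empty) with every successor in Z. Already a fixed point.
Sat(A[(grant ∧ empty) U empty]) = {q0, q2, q3}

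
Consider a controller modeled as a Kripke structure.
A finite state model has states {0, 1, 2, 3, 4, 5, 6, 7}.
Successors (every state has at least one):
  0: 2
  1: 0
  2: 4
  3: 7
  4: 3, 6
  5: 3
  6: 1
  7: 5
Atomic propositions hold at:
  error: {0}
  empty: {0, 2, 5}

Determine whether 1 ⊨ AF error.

AF error: least fixpoint, start Z0 = {0}, add states with every successor in Z. Z1 = {0, 1}; Z2 = {0, 1, 6}; fixed.
Sat(AF error) = {0, 1, 6}
1 ∈ Sat(AF error) = {0, 1, 6}, so the formula holds at 1.

Yes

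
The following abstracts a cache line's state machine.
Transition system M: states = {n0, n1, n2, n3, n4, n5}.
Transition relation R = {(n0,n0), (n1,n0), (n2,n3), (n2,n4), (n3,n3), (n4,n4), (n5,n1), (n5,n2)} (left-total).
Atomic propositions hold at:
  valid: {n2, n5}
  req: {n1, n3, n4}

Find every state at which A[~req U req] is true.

Sat(~req) = {n0, n2, n5}
A[~req U req]: least fixpoint, start Z0 = Sat(req) = {n1, n3, n4}, add states in Sat(~req) with every successor in Z. Z1 = {n1, n2, n3, n4}; Z2 = {n1, n2, n3, n4, n5}; fixed.
Sat(A[~req U req]) = {n1, n2, n3, n4, n5}

{n1, n2, n3, n4, n5}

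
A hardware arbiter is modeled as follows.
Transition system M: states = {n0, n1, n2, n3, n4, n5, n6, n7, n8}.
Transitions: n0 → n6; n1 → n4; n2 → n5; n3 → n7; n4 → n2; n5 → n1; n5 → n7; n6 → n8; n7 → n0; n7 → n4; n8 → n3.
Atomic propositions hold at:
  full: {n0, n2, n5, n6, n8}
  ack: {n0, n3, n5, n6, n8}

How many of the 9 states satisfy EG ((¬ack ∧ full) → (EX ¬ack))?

Sat(¬ack) = {n1, n2, n4, n7}
Sat(¬ack ∧ full) = {n2}
Sat(EX ¬ack) = {s : some successor in {n1, n2, n4, n7}} = {n1, n3, n4, n5, n7}
Sat((¬ack ∧ full) → (EX ¬ack)) = {n0, n1, n3, n4, n5, n6, n7, n8}
EG ((¬ack ∧ full) → (EX ¬ack)): greatest fixpoint, start Z0 = {n0, n1, n3, n4, n5, n6, n7, n8}, keep only states in Sat with some successor in Z. Z1 = {n0, n1, n3, n5, n6, n7, n8}; Z2 = {n0, n3, n5, n6, n7, n8}; fixed.
Sat(EG ((¬ack ∧ full) → (EX ¬ack))) = {n0, n3, n5, n6, n7, n8}
|Sat(EG ((¬ack ∧ full) → (EX ¬ack)))| = |{n0, n3, n5, n6, n7, n8}| = 6.

6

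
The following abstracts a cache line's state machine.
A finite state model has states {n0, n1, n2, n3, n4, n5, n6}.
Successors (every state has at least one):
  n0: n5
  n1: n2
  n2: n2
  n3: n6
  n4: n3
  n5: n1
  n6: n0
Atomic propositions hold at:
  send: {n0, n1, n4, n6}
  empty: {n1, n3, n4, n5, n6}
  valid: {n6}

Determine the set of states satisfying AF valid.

AF valid: least fixpoint, start Z0 = {n6}, add states with every successor in Z. Z1 = {n3, n6}; Z2 = {n3, n4, n6}; fixed.
Sat(AF valid) = {n3, n4, n6}

{n3, n4, n6}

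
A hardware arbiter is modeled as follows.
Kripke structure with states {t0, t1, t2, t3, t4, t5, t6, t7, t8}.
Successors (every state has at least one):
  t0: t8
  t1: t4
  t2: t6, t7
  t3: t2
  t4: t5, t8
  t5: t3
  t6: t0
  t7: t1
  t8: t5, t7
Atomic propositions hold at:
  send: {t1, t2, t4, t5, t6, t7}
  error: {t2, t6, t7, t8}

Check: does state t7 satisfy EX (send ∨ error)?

Yes

Sat(send ∨ error) = {t1, t2, t4, t5, t6, t7, t8}
Sat(EX (send ∨ error)) = {s : some successor in {t1, t2, t4, t5, t6, t7, t8}} = {t0, t1, t2, t3, t4, t7, t8}
t7 ∈ Sat(EX (send ∨ error)) = {t0, t1, t2, t3, t4, t7, t8}, so the formula holds at t7.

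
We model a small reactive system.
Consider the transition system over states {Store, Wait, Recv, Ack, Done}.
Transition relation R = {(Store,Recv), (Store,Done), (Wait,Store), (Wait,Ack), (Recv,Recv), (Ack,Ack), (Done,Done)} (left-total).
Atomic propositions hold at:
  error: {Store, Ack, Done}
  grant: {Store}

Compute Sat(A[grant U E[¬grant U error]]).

Sat(¬grant) = {Wait, Recv, Ack, Done}
E[¬grant U error]: least fixpoint, start Z0 = Sat(error) = {Store, Ack, Done}, add states in Sat(¬grant) with some successor in Z. Z1 = {Store, Wait, Ack, Done}; fixed.
Sat(E[¬grant U error]) = {Store, Wait, Ack, Done}
A[grant U E[¬grant U error]]: least fixpoint, start Z0 = Sat(E[¬grant U error]) = {Store, Wait, Ack, Done}, add states in Sat(grant) with every successor in Z. Already a fixed point.
Sat(A[grant U E[¬grant U error]]) = {Store, Wait, Ack, Done}

{Store, Wait, Ack, Done}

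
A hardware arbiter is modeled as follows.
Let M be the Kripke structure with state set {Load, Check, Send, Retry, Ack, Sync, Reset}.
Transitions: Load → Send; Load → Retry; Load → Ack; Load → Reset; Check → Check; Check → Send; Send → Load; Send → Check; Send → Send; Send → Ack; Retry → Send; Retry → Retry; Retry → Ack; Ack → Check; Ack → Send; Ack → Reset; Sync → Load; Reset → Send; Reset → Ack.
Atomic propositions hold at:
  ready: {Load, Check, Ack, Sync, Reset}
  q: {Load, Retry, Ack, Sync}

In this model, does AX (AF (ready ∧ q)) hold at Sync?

Sat(ready ∧ q) = {Load, Ack, Sync}
AF (ready ∧ q): least fixpoint, start Z0 = {Load, Ack, Sync}, add states with every successor in Z. Already a fixed point.
Sat(AF (ready ∧ q)) = {Load, Ack, Sync}
Sat(AX (AF (ready ∧ q))) = {s : every successor in {Load, Ack, Sync}} = {Sync}
Sync ∈ Sat(AX (AF (ready ∧ q))) = {Sync}, so the formula holds at Sync.

Yes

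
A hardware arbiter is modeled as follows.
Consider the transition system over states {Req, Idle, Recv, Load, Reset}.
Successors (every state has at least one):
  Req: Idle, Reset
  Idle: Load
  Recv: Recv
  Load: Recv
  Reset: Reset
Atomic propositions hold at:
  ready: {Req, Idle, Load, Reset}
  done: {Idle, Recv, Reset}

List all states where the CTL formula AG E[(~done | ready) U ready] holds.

{Reset}

Sat(~done) = {Req, Load}
Sat(~done | ready) = {Req, Idle, Load, Reset}
E[(~done | ready) U ready]: least fixpoint, start Z0 = Sat(ready) = {Req, Idle, Load, Reset}, add states in Sat(~done | ready) with some successor in Z. Already a fixed point.
Sat(E[(~done | ready) U ready]) = {Req, Idle, Load, Reset}
AG E[(~done | ready) U ready]: greatest fixpoint, start Z0 = {Req, Idle, Load, Reset}, keep only states in Sat with every successor in Z. Z1 = {Req, Idle, Reset}; Z2 = {Req, Reset}; Z3 = {Reset}; fixed.
Sat(AG E[(~done | ready) U ready]) = {Reset}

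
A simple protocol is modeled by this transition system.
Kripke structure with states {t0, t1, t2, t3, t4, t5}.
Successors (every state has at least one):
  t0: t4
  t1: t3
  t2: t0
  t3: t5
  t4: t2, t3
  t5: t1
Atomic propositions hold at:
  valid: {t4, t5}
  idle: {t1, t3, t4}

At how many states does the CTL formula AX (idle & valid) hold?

Sat(idle & valid) = {t4}
Sat(AX (idle & valid)) = {s : every successor in {t4}} = {t0}
|Sat(AX (idle & valid))| = |{t0}| = 1.

1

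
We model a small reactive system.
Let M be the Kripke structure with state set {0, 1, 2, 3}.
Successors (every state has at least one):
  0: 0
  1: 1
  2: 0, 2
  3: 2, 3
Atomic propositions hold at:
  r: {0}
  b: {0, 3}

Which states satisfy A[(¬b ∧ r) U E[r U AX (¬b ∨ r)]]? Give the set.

{0, 1, 2}

Sat(¬b) = {1, 2}
Sat(¬b ∧ r) = ∅
Sat(¬b ∨ r) = {0, 1, 2}
Sat(AX (¬b ∨ r)) = {s : every successor in {0, 1, 2}} = {0, 1, 2}
E[r U AX (¬b ∨ r)]: least fixpoint, start Z0 = Sat(AX (¬b ∨ r)) = {0, 1, 2}, add states in Sat(r) with some successor in Z. Already a fixed point.
Sat(E[r U AX (¬b ∨ r)]) = {0, 1, 2}
A[(¬b ∧ r) U E[r U AX (¬b ∨ r)]]: least fixpoint, start Z0 = Sat(E[r U AX (¬b ∨ r)]) = {0, 1, 2}, add states in Sat(¬b ∧ r) with every successor in Z. Already a fixed point.
Sat(A[(¬b ∧ r) U E[r U AX (¬b ∨ r)]]) = {0, 1, 2}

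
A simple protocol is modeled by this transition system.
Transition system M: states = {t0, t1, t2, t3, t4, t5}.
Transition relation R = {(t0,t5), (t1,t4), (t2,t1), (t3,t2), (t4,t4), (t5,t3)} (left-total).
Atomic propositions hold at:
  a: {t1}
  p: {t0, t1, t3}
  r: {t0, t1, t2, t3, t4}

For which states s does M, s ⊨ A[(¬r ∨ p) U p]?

Sat(¬r) = {t5}
Sat(¬r ∨ p) = {t0, t1, t3, t5}
A[(¬r ∨ p) U p]: least fixpoint, start Z0 = Sat(p) = {t0, t1, t3}, add states in Sat(¬r ∨ p) with every successor in Z. Z1 = {t0, t1, t3, t5}; fixed.
Sat(A[(¬r ∨ p) U p]) = {t0, t1, t3, t5}

{t0, t1, t3, t5}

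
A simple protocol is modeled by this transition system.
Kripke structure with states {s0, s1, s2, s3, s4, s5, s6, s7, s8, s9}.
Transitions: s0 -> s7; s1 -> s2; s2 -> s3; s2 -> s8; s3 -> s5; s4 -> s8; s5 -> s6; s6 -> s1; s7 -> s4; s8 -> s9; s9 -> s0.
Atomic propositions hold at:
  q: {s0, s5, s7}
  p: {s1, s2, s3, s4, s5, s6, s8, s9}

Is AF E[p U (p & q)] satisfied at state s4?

No

Sat(p & q) = {s5}
E[p U (p & q)]: least fixpoint, start Z0 = Sat((p & q)) = {s5}, add states in Sat(p) with some successor in Z. Z1 = {s3, s5}; Z2 = {s2, s3, s5}; Z3 = {s1, s2, s3, s5}; Z4 = {s1, s2, s3, s5, s6}; fixed.
Sat(E[p U (p & q)]) = {s1, s2, s3, s5, s6}
AF E[p U (p & q)]: least fixpoint, start Z0 = {s1, s2, s3, s5, s6}, add states with every successor in Z. Already a fixed point.
Sat(AF E[p U (p & q)]) = {s1, s2, s3, s5, s6}
s4 ∉ Sat(AF E[p U (p & q)]) = {s1, s2, s3, s5, s6}, so the formula does not hold at s4.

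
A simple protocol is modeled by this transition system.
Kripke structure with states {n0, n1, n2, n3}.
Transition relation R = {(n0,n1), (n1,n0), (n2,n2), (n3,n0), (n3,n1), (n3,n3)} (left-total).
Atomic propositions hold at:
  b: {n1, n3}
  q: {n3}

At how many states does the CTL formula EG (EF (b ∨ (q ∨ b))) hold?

3

Sat(q ∨ b) = {n1, n3}
Sat(b ∨ (q ∨ b)) = {n1, n3}
EF (b ∨ (q ∨ b)): least fixpoint, start Z0 = {n1, n3}, add states with some successor in Z. Z1 = {n0, n1, n3}; fixed.
Sat(EF (b ∨ (q ∨ b))) = {n0, n1, n3}
EG (EF (b ∨ (q ∨ b))): greatest fixpoint, start Z0 = {n0, n1, n3}, keep only states in Sat with some successor in Z. Already a fixed point.
Sat(EG (EF (b ∨ (q ∨ b)))) = {n0, n1, n3}
|Sat(EG (EF (b ∨ (q ∨ b))))| = |{n0, n1, n3}| = 3.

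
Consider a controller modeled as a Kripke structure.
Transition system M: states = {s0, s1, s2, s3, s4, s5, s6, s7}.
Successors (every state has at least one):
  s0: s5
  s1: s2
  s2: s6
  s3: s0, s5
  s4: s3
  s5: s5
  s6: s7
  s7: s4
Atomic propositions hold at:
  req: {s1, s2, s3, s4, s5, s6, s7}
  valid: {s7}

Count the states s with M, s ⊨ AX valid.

Sat(AX valid) = {s : every successor in {s7}} = {s6}
|Sat(AX valid)| = |{s6}| = 1.

1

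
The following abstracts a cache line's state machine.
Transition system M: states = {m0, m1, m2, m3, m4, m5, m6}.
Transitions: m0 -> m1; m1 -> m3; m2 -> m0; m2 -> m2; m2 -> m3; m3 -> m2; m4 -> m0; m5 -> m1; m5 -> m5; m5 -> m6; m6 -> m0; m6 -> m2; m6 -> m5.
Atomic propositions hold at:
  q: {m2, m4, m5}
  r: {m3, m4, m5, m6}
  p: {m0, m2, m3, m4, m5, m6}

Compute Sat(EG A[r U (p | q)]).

Sat(p | q) = {m0, m2, m3, m4, m5, m6}
A[r U (p | q)]: least fixpoint, start Z0 = Sat((p | q)) = {m0, m2, m3, m4, m5, m6}, add states in Sat(r) with every successor in Z. Already a fixed point.
Sat(A[r U (p | q)]) = {m0, m2, m3, m4, m5, m6}
EG A[r U (p | q)]: greatest fixpoint, start Z0 = {m0, m2, m3, m4, m5, m6}, keep only states in Sat with some successor in Z. Z1 = {m2, m3, m4, m5, m6}; Z2 = {m2, m3, m5, m6}; fixed.
Sat(EG A[r U (p | q)]) = {m2, m3, m5, m6}

{m2, m3, m5, m6}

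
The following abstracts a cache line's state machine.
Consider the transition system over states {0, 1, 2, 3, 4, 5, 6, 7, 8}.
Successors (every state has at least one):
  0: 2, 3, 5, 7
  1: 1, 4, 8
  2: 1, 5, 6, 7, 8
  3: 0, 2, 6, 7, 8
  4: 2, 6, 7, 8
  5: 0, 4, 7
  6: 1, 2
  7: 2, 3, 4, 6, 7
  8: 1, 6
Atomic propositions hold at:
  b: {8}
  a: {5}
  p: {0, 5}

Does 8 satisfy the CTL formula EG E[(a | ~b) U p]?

Sat(~b) = {0, 1, 2, 3, 4, 5, 6, 7}
Sat(a | ~b) = {0, 1, 2, 3, 4, 5, 6, 7}
E[(a | ~b) U p]: least fixpoint, start Z0 = Sat(p) = {0, 5}, add states in Sat(a | ~b) with some successor in Z. Z1 = {0, 2, 3, 5}; Z2 = {0, 2, 3, 4, 5, 6, 7}; Z3 = {0, 1, 2, 3, 4, 5, 6, 7}; fixed.
Sat(E[(a | ~b) U p]) = {0, 1, 2, 3, 4, 5, 6, 7}
EG E[(a | ~b) U p]: greatest fixpoint, start Z0 = {0, 1, 2, 3, 4, 5, 6, 7}, keep only states in Sat with some successor in Z. Already a fixed point.
Sat(EG E[(a | ~b) U p]) = {0, 1, 2, 3, 4, 5, 6, 7}
8 ∉ Sat(EG E[(a | ~b) U p]) = {0, 1, 2, 3, 4, 5, 6, 7}, so the formula does not hold at 8.

No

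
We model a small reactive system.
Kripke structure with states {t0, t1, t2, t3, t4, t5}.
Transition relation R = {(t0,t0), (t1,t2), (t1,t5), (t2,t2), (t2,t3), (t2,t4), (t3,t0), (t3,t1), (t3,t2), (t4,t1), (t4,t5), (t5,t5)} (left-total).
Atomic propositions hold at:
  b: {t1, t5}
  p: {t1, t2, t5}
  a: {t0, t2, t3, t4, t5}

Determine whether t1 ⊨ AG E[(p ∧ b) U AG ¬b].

Sat(p ∧ b) = {t1, t5}
Sat(¬b) = {t0, t2, t3, t4}
AG ¬b: greatest fixpoint, start Z0 = {t0, t2, t3, t4}, keep only states in Sat with every successor in Z. Z1 = {t0, t2}; Z2 = {t0}; fixed.
Sat(AG ¬b) = {t0}
E[(p ∧ b) U AG ¬b]: least fixpoint, start Z0 = Sat(AG ¬b) = {t0}, add states in Sat(p ∧ b) with some successor in Z. Already a fixed point.
Sat(E[(p ∧ b) U AG ¬b]) = {t0}
AG E[(p ∧ b) U AG ¬b]: greatest fixpoint, start Z0 = {t0}, keep only states in Sat with every successor in Z. Already a fixed point.
Sat(AG E[(p ∧ b) U AG ¬b]) = {t0}
t1 ∉ Sat(AG E[(p ∧ b) U AG ¬b]) = {t0}, so the formula does not hold at t1.

No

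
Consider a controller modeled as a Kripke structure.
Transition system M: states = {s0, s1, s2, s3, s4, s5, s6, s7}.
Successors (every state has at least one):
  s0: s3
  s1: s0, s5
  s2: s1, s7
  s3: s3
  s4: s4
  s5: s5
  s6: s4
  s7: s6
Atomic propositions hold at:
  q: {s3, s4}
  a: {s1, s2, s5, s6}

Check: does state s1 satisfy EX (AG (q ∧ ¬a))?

Sat(¬a) = {s0, s3, s4, s7}
Sat(q ∧ ¬a) = {s3, s4}
AG (q ∧ ¬a): greatest fixpoint, start Z0 = {s3, s4}, keep only states in Sat with every successor in Z. Already a fixed point.
Sat(AG (q ∧ ¬a)) = {s3, s4}
Sat(EX (AG (q ∧ ¬a))) = {s : some successor in {s3, s4}} = {s0, s3, s4, s6}
s1 ∉ Sat(EX (AG (q ∧ ¬a))) = {s0, s3, s4, s6}, so the formula does not hold at s1.

No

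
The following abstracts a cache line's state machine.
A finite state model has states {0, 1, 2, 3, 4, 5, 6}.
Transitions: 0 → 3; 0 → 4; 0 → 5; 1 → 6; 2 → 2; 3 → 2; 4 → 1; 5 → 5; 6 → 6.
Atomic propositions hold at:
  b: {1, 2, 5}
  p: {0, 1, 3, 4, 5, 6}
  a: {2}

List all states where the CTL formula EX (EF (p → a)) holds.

Sat(p → a) = {2}
EF (p → a): least fixpoint, start Z0 = {2}, add states with some successor in Z. Z1 = {2, 3}; Z2 = {0, 2, 3}; fixed.
Sat(EF (p → a)) = {0, 2, 3}
Sat(EX (EF (p → a))) = {s : some successor in {0, 2, 3}} = {0, 2, 3}

{0, 2, 3}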